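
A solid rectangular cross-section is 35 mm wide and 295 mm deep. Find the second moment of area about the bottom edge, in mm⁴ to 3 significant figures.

The section: 35 × 295, A = 10 325 mm², y = 147.5 mm, Ī = 74 877 760 mm⁴.
Transfer it to the bottom edge using Ī + A·d² with d = y − 0:
  the section: d = 147.5 mm → contributes +299 511 042 mm⁴
Total I = 299 511 042 mm⁴.

I_base ≈ 3.00 × 10⁸ mm⁴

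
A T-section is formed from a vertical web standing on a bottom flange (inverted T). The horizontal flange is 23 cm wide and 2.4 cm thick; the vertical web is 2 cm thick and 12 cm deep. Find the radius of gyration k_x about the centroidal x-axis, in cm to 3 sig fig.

Decompose the section into non-overlapping parts with the origin at the bottom-left of its bounding rectangle.
Flange: 23 × 2.4, A = 55.2 cm², y = 1.2 cm, Ī = 26.496 cm⁴.
Web: 2 × 12, A = 24 cm², y = 8.4 cm, Ī = 288 cm⁴.
Centroid: ȳ = ΣA·y / ΣA = 3.3818 cm.
Transfer each piece to the centroidal x-axis using Ī + A·d² with d = y − 3.3818:
  flange: d = -2.1818 cm → contributes +289.27 cm⁴
  web: d = 5.0182 cm → contributes +892.37 cm⁴
Total I = 1181.6 cm⁴.
Radius of gyration: k = √(I/A) = √(1181.6 / 79.2) = 3.8626 cm.

k_x ≈ 3.86 cm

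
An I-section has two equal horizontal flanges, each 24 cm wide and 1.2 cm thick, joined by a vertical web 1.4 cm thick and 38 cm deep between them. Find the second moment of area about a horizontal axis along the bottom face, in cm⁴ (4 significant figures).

Treat the section as a set of non-overlapping primitives; coordinates are from the bounding-box lower-left.
Bottom flange: 24 × 1.2, A = 28.8 cm², y = 0.6 cm, Ī = 3.456 cm⁴.
Web: 1.4 × 38, A = 53.2 cm², y = 20.2 cm, Ī = 6401.73 cm⁴.
Top flange: 24 × 1.2, A = 28.8 cm², y = 39.8 cm, Ī = 3.456 cm⁴.
Transfer each piece to a horizontal axis along the bottom face using Ī + A·d² with d = y − 0:
  bottom flange: d = 0.6 cm → contributes +13.824 cm⁴
  web: d = 20.2 cm → contributes +28109.5 cm⁴
  top flange: d = 39.8 cm → contributes +45623.8 cm⁴
Total I = 73747.1 cm⁴.

I_base ≈ 7.375 × 10⁴ cm⁴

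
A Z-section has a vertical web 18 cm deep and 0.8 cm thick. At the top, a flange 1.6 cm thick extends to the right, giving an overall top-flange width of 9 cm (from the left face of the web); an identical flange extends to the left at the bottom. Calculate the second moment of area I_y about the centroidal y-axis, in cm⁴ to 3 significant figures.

Split into non-overlapping primitives; take the origin at the lower-left of the bounding box.
Web: 0.8 × 18, A = 14.4 cm², x = 8.6 cm, Ī = 0.768 cm⁴.
Top flange (beyond web): 8.2 × 1.6, A = 13.12 cm², x = 13.1 cm, Ī = 73.516 cm⁴.
Bottom flange (beyond web): 8.2 × 1.6, A = 13.12 cm², x = 4.1 cm, Ī = 73.516 cm⁴.
Centroid: x̄ = ΣA·x / ΣA = 8.6 cm.
Transfer each piece to the centroidal y-axis using Ī + A·d² with d = x − 8.6:
  web: d = 0 cm → contributes +0.768 cm⁴
  top flange (beyond web): d = 4.5 cm → contributes +339.2 cm⁴
  bottom flange (beyond web): d = -4.5 cm → contributes +339.2 cm⁴
Total I = 679.16 cm⁴.

I_y ≈ 679 cm⁴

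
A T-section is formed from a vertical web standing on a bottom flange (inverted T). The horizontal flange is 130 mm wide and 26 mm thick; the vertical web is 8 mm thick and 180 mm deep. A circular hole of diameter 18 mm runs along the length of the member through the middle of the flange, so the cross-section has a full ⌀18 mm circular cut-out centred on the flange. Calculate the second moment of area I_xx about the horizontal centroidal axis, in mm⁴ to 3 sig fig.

Decompose the section into non-overlapping parts with the origin at the bottom-left of its bounding rectangle.
Flange: 130 × 26, A = 3 380 mm², y = 13 mm, Ī = 190 407 mm⁴.
Web: 8 × 180, A = 1 440 mm², y = 116 mm, Ī = 3 888 000 mm⁴.
Hole (subtracted): ⌀18, A = 254.47 mm², y = 13 mm, Ī = 5 153 mm⁴.
Centroid: ȳ = ΣA·y / ΣA = 45.487 mm.
Transfer each piece to the horizontal centroidal axis using Ī + A·d² with d = y − 45.487:
  flange: d = -32.487 mm → contributes +3 757 657 mm⁴
  web: d = 70.513 mm → contributes +11 047 818 mm⁴
  hole: d = -32.487 mm → contributes −273 719 mm⁴
Total I = 14 531 755 mm⁴.

I_xx ≈ 1.45 × 10⁷ mm⁴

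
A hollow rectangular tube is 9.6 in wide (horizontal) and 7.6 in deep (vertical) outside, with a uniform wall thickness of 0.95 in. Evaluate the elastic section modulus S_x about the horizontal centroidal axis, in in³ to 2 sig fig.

S_x ≈ 61 in³

Decompose the section into non-overlapping parts with the origin at the bottom-left of its bounding rectangle.
Outer rectangle: 9.6 × 7.6, A = 72.96 in², y = 3.8 in, Ī = 351.2 in⁴.
Inner void (subtracted): 7.7 × 5.7, A = 43.89 in², y = 3.8 in, Ī = 118.8 in⁴.
By symmetry the centroid is at mid-height, ȳ = 3.8 in.
All pieces are centred on the horizontal centroidal axis, so I = ΣĪ (holes subtracted) = 232.3 in⁴.
Extreme fibre distance c = 3.8 in; S = I/c = 61.14 in³.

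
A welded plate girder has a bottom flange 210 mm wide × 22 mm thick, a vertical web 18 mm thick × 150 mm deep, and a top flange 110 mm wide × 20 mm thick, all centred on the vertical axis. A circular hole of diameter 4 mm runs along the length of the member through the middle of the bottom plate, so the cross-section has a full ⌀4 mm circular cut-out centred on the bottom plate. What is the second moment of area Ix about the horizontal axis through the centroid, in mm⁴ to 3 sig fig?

Treat the section as a set of non-overlapping primitives; coordinates are from the bounding-box lower-left.
Bottom plate: 210 × 22, A = 4 620 mm², y = 11 mm, Ī = 186 340 mm⁴.
Web plate: 18 × 150, A = 2 700 mm², y = 97 mm, Ī = 5 062 500 mm⁴.
Top plate: 110 × 20, A = 2 200 mm², y = 182 mm, Ī = 73 333 mm⁴.
Hole (subtracted): ⌀4, A = 12.566 mm², y = 11 mm, Ī = 12.566 mm⁴.
Centroid: ȳ = ΣA·y / ΣA = 74.992 mm.
Transfer each piece to the horizontal axis through the centroid using Ī + A·d² with d = y − 74.992:
  bottom plate: d = -63.992 mm → contributes +19 105 149 mm⁴
  web plate: d = 22.008 mm → contributes +6 370 247 mm⁴
  top plate: d = 107.01 mm → contributes +25 264 885 mm⁴
  hole: d = -63.992 mm → contributes −51 472 mm⁴
Total I = 50 688 808 mm⁴.

Ix ≈ 5.07 × 10⁷ mm⁴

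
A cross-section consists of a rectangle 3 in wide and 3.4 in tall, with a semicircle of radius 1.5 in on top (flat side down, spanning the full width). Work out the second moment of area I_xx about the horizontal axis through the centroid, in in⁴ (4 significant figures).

Break the section into simple shapes (no overlaps), measuring from the bottom-left corner of the bounding box.
Rectangular body: 3 × 3.4, A = 10.2 in², y = 1.7 in, Ī = 9.826 in⁴.
Semicircular cap: semicircle r = 1.5, A = 3.53429 in², y = 4.03662 in, Ī = 0.555645 in⁴.
Centroid: ȳ = ΣA·y / ΣA = 2.30129 in.
Transfer each piece to the horizontal axis through the centroid using Ī + A·d² with d = y − 2.30129:
  rectangular body: d = -0.60129 in → contributes +13.5138 in⁴
  semicircular cap: d = 1.73533 in → contributes +11.1987 in⁴
Total I = 24.7125 in⁴.

I_xx ≈ 24.71 in⁴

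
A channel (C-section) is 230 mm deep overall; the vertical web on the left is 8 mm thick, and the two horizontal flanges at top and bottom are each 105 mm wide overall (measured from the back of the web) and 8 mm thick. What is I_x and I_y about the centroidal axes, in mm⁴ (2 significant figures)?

Treat the section as a set of non-overlapping primitives; coordinates are from the bounding-box lower-left.
Web: 8 × 230, A = 1 840 mm², y = 115 mm, Ī = 8 111 333 mm⁴.
Top flange (beyond web): 97 × 8, A = 776 mm², y = 226 mm, Ī = 4 139 mm⁴.
Bottom flange (beyond web): 97 × 8, A = 776 mm², y = 4 mm, Ī = 4 139 mm⁴.
By symmetry the centroid is at mid-height, ȳ = 115 mm.
Transfer each piece to the centroidal x-axis using Ī + A·d² with d = y − 115:
  web: d = 0 mm → contributes +8 111 333 mm⁴
  top flange (beyond web): d = 111 mm → contributes +9 565 235 mm⁴
  bottom flange (beyond web): d = -111 mm → contributes +9 565 235 mm⁴
Total I = 27 241 803 mm⁴.
For the y-axis: x̄ = 28.02 mm.
Repeating about the centroidal y-axis gives I_y = 3 547 161 mm⁴.

I_x ≈ 2.7 × 10⁷ mm⁴, I_y ≈ 3.5 × 10⁶ mm⁴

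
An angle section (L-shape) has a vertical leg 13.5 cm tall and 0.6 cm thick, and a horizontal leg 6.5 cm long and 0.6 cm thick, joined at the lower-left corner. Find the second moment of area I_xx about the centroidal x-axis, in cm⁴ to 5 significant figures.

I_xx ≈ 225.61 cm⁴

Split into non-overlapping primitives; take the origin at the lower-left of the bounding box.
Vertical leg: 0.6 × 13.5, A = 8.1 cm², y = 6.75 cm, Ī = 123.0188 cm⁴.
Horizontal leg (remainder): 5.9 × 0.6, A = 3.54 cm², y = 0.3 cm, Ī = 0.1062 cm⁴.
Centroid: ȳ = ΣA·y / ΣA = 4.788402 cm.
Transfer each piece to the centroidal x-axis using Ī + A·d² with d = y − 4.788402:
  vertical leg: d = 1.961598 cm → contributes +154.1865 cm⁴
  horizontal leg (remainder): d = -4.488402 cm → contributes +71.42217 cm⁴
Total I = 225.6086 cm⁴.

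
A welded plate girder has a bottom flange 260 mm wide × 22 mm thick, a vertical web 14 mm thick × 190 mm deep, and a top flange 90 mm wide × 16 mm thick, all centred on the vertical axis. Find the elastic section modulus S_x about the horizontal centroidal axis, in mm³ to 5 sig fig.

Break the section into simple shapes (no overlaps), measuring from the bottom-left corner of the bounding box.
Bottom plate: 260 × 22, A = 5 720 mm², y = 11 mm, Ī = 230706.7 mm⁴.
Web plate: 14 × 190, A = 2 660 mm², y = 117 mm, Ī = 8 002 167 mm⁴.
Top plate: 90 × 16, A = 1 440 mm², y = 220 mm, Ī = 30 720 mm⁴.
Centroid: ȳ = ΣA·y / ΣA = 70.36049 mm.
Transfer each piece to the horizontal centroidal axis using Ī + A·d² with d = y − 70.36049:
  bottom plate: d = -59.36049 mm → contributes +20 386 086 mm⁴
  web plate: d = 46.63951 mm → contributes +13 788 316 mm⁴
  top plate: d = 149.6395 mm → contributes +32 275 176 mm⁴
Total I = 66 449 577 mm⁴.
Extreme fibre distance c = 157.6395 mm; S = I/c = 421528.7 mm³.

S_x ≈ 4.2153 × 10⁵ mm³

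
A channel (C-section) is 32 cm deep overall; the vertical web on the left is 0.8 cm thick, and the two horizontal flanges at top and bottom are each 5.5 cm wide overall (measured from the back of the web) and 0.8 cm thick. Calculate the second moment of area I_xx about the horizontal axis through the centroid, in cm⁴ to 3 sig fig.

I_xx ≈ 4020 cm⁴

Decompose the section into non-overlapping parts with the origin at the bottom-left of its bounding rectangle.
Web: 0.8 × 32, A = 25.6 cm², y = 16 cm, Ī = 2184.5 cm⁴.
Top flange (beyond web): 4.7 × 0.8, A = 3.76 cm², y = 31.6 cm, Ī = 0.20053 cm⁴.
Bottom flange (beyond web): 4.7 × 0.8, A = 3.76 cm², y = 0.4 cm, Ī = 0.20053 cm⁴.
By symmetry the centroid is at mid-height, ȳ = 16 cm.
Transfer each piece to the horizontal axis through the centroid using Ī + A·d² with d = y − 16:
  web: d = 0 cm → contributes +2184.5 cm⁴
  top flange (beyond web): d = 15.6 cm → contributes +915.23 cm⁴
  bottom flange (beyond web): d = -15.6 cm → contributes +915.23 cm⁴
Total I = 4 015 cm⁴.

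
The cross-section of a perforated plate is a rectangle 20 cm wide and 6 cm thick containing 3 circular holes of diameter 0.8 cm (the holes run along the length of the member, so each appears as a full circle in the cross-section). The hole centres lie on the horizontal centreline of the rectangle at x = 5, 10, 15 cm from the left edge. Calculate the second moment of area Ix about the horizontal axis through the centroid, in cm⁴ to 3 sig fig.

Break the section into simple shapes (no overlaps), measuring from the bottom-left corner of the bounding box.
Plate: 20 × 6, A = 120 cm², y = 3 cm, Ī = 360 cm⁴.
Hole 1 (subtracted): ⌀0.8, A = 0.50265 cm², y = 3 cm, Ī = 0.020106 cm⁴.
Hole 2 (subtracted): ⌀0.8, A = 0.50265 cm², y = 3 cm, Ī = 0.020106 cm⁴.
Hole 3 (subtracted): ⌀0.8, A = 0.50265 cm², y = 3 cm, Ī = 0.020106 cm⁴.
By symmetry the centroid is at mid-height, ȳ = 3 cm.
All pieces are centred on the horizontal axis through the centroid, so I = ΣĪ (holes subtracted) = 359.94 cm⁴.

Ix ≈ 360 cm⁴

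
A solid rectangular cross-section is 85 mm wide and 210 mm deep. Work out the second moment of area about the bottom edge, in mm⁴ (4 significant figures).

The section: 85 × 210, A = 17 850 mm², y = 105 mm, Ī = 65 598 750 mm⁴.
Transfer it to the bottom edge using Ī + A·d² with d = y − 0:
  the section: d = 105 mm → contributes +262 395 000 mm⁴
Total I = 262 395 000 mm⁴.

I_base ≈ 2.624 × 10⁸ mm⁴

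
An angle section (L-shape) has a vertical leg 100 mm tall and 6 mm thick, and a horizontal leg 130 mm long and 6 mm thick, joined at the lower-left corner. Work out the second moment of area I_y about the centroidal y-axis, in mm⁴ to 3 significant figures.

I_y ≈ 2.36 × 10⁶ mm⁴

Split into non-overlapping primitives; take the origin at the lower-left of the bounding box.
Vertical leg: 6 × 100, A = 600 mm², x = 3 mm, Ī = 1 800 mm⁴.
Horizontal leg (remainder): 124 × 6, A = 744 mm², x = 68 mm, Ī = 953 312 mm⁴.
Centroid: x̄ = ΣA·x / ΣA = 38.982 mm.
Transfer each piece to the centroidal y-axis using Ī + A·d² with d = x − 38.982:
  vertical leg: d = -35.982 mm → contributes +778 629 mm⁴
  horizontal leg (remainder): d = 29.018 mm → contributes +1 579 787 mm⁴
Total I = 2 358 416 mm⁴.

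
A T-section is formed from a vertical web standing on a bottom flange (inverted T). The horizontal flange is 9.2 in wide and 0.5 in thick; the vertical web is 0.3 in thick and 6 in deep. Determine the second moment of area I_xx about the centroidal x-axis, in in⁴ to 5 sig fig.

I_xx ≈ 19.161 in⁴

Split into non-overlapping primitives; take the origin at the lower-left of the bounding box.
Flange: 9.2 × 0.5, A = 4.6 in², y = 0.25 in, Ī = 0.09583333 in⁴.
Web: 0.3 × 6, A = 1.8 in², y = 3.5 in, Ī = 5.4 in⁴.
Centroid: ȳ = ΣA·y / ΣA = 1.164063 in.
Transfer each piece to the centroidal x-axis using Ī + A·d² with d = y − 1.164063:
  flange: d = -0.9140625 in → contributes +3.939181 in⁴
  web: d = 2.335938 in → contributes +15.22189 in⁴
Total I = 19.16107 in⁴.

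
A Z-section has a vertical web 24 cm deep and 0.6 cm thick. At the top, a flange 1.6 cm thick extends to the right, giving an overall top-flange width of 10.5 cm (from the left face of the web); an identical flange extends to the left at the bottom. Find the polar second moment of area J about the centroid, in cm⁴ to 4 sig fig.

J ≈ 5804 cm⁴

Break the section into simple shapes (no overlaps), measuring from the bottom-left corner of the bounding box.
Web: 0.6 × 24, A = 14.4 cm², y = 12 cm, Ī = 691.2 cm⁴.
Top flange (beyond web): 9.9 × 1.6, A = 15.84 cm², y = 23.2 cm, Ī = 3.3792 cm⁴.
Bottom flange (beyond web): 9.9 × 1.6, A = 15.84 cm², y = 0.8 cm, Ī = 3.3792 cm⁴.
Centroid: ȳ = ΣA·y / ΣA = 12 cm.
Transfer each piece to the centroidal x-axis using Ī + A·d² with d = y − 12:
  web: d = 0 cm → contributes +691.2 cm⁴
  top flange (beyond web): d = 11.2 cm → contributes +1990.35 cm⁴
  bottom flange (beyond web): d = -11.2 cm → contributes +1990.35 cm⁴
Total I = 4671.9 cm⁴.
For the y-axis: x̄ = 10.2 cm.
Repeating about the centroidal y-axis gives I_y = 1132.36 cm⁴.
Polar second moment: J = I_x + I_y = 5804.26 cm⁴.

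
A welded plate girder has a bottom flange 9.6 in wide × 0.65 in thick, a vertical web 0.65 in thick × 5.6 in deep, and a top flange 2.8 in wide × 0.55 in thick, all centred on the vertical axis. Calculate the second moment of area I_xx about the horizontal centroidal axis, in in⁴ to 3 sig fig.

Treat the section as a set of non-overlapping primitives; coordinates are from the bounding-box lower-left.
Bottom plate: 9.6 × 0.65, A = 6.24 in², y = 0.325 in, Ī = 0.2197 in⁴.
Web plate: 0.65 × 5.6, A = 3.64 in², y = 3.45 in, Ī = 9.5125 in⁴.
Top plate: 2.8 × 0.55, A = 1.54 in², y = 6.525 in, Ī = 0.038821 in⁴.
Centroid: ȳ = ΣA·y / ΣA = 2.1571 in.
Transfer each piece to the horizontal centroidal axis using Ī + A·d² with d = y − 2.1571:
  bottom plate: d = -1.8321 in → contributes +21.166 in⁴
  web plate: d = 1.2929 in → contributes +15.597 in⁴
  top plate: d = 4.3679 in → contributes +29.419 in⁴
Total I = 66.182 in⁴.

I_xx ≈ 66.2 in⁴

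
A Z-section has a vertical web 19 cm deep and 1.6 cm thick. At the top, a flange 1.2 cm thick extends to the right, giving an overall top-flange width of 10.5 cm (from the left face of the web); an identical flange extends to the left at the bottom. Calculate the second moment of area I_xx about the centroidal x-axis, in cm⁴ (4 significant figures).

Treat the section as a set of non-overlapping primitives; coordinates are from the bounding-box lower-left.
Web: 1.6 × 19, A = 30.4 cm², y = 9.5 cm, Ī = 914.533 cm⁴.
Top flange (beyond web): 8.9 × 1.2, A = 10.68 cm², y = 18.4 cm, Ī = 1.2816 cm⁴.
Bottom flange (beyond web): 8.9 × 1.2, A = 10.68 cm², y = 0.6 cm, Ī = 1.2816 cm⁴.
Centroid: ȳ = ΣA·y / ΣA = 9.5 cm.
Transfer each piece to the centroidal x-axis using Ī + A·d² with d = y − 9.5:
  web: d = 0 cm → contributes +914.533 cm⁴
  top flange (beyond web): d = 8.9 cm → contributes +847.244 cm⁴
  bottom flange (beyond web): d = -8.9 cm → contributes +847.244 cm⁴
Total I = 2609.02 cm⁴.

I_xx ≈ 2609 cm⁴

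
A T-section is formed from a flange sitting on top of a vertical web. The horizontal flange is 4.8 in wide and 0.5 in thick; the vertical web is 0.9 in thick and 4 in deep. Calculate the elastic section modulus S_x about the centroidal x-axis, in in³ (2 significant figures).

Decompose the section into non-overlapping parts with the origin at the bottom-left of its bounding rectangle.
Flange: 4.8 × 0.5, A = 2.4 in², y = 4.25 in, Ī = 0.05 in⁴.
Web: 0.9 × 4, A = 3.6 in², y = 2 in, Ī = 4.8 in⁴.
Centroid: ȳ = ΣA·y / ΣA = 2.9 in.
Transfer each piece to the centroidal x-axis using Ī + A·d² with d = y − 2.9:
  flange: d = 1.35 in → contributes +4.424 in⁴
  web: d = -0.9 in → contributes +7.716 in⁴
Total I = 12.14 in⁴.
Extreme fibre distance c = 2.9 in; S = I/c = 4.186 in³.

S_x ≈ 4.2 in³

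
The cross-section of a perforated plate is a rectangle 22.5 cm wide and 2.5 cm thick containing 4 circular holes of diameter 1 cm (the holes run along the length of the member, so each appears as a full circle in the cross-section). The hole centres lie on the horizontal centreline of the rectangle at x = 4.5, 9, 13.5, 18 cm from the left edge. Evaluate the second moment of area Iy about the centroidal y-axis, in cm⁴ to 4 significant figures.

Split into non-overlapping primitives; take the origin at the lower-left of the bounding box.
Plate: 22.5 × 2.5, A = 56.25 cm², x = 11.25 cm, Ī = 2373.05 cm⁴.
Hole 1 (subtracted): ⌀1, A = 0.785398 cm², x = 4.5 cm, Ī = 0.0490874 cm⁴.
Hole 2 (subtracted): ⌀1, A = 0.785398 cm², x = 9 cm, Ī = 0.0490874 cm⁴.
Hole 3 (subtracted): ⌀1, A = 0.785398 cm², x = 13.5 cm, Ī = 0.0490874 cm⁴.
Hole 4 (subtracted): ⌀1, A = 0.785398 cm², x = 18 cm, Ī = 0.0490874 cm⁴.
By symmetry the centroid is at mid-width, x̄ = 11.25 cm.
Transfer each piece to the centroidal y-axis using Ī + A·d² with d = x − 11.25:
  plate: d = 0 cm → contributes +2373.05 cm⁴
  hole 1: d = -6.75 cm → contributes −35.8338 cm⁴
  hole 2: d = -2.25 cm → contributes −4.02517 cm⁴
  hole 3: d = 2.25 cm → contributes −4.02517 cm⁴
  hole 4: d = 6.75 cm → contributes −35.8338 cm⁴
Total I = 2293.33 cm⁴.

Iy ≈ 2293 cm⁴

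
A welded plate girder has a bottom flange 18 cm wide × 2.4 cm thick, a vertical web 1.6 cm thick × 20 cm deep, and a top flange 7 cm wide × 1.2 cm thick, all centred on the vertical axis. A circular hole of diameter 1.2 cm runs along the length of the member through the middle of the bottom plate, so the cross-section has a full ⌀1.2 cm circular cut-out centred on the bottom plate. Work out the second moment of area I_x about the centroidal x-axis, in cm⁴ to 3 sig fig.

Decompose the section into non-overlapping parts with the origin at the bottom-left of its bounding rectangle.
Bottom plate: 18 × 2.4, A = 43.2 cm², y = 1.2 cm, Ī = 20.736 cm⁴.
Web plate: 1.6 × 20, A = 32 cm², y = 12.4 cm, Ī = 1066.7 cm⁴.
Top plate: 7 × 1.2, A = 8.4 cm², y = 23 cm, Ī = 1.008 cm⁴.
Hole (subtracted): ⌀1.2, A = 1.131 cm², y = 1.2 cm, Ī = 0.10179 cm⁴.
Centroid: ȳ = ΣA·y / ΣA = 7.7663 cm.
Transfer each piece to the centroidal x-axis using Ī + A·d² with d = y − 7.7663:
  bottom plate: d = -6.5663 cm → contributes +1883.4 cm⁴
  web plate: d = 4.6337 cm → contributes +1753.7 cm⁴
  top plate: d = 15.234 cm → contributes +1950.3 cm⁴
  hole: d = -6.5663 cm → contributes −48.866 cm⁴
Total I = 5538.6 cm⁴.

I_x ≈ 5540 cm⁴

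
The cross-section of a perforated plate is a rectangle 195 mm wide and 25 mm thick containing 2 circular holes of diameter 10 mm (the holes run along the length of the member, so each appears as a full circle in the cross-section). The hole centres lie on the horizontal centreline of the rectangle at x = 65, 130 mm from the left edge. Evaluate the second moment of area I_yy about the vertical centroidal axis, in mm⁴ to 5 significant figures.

I_yy ≈ 1.5281 × 10⁷ mm⁴

Treat the section as a set of non-overlapping primitives; coordinates are from the bounding-box lower-left.
Plate: 195 × 25, A = 4 875 mm², x = 97.5 mm, Ī = 15 447 656 mm⁴.
Hole 1 (subtracted): ⌀10, A = 78.53982 mm², x = 65 mm, Ī = 490.8739 mm⁴.
Hole 2 (subtracted): ⌀10, A = 78.53982 mm², x = 130 mm, Ī = 490.8739 mm⁴.
By symmetry the centroid is at mid-width, x̄ = 97.5 mm.
Transfer each piece to the vertical centroidal axis using Ī + A·d² with d = x − 97.5:
  plate: d = 0 mm → contributes +15 447 656 mm⁴
  hole 1: d = -32.5 mm → contributes −83448.55 mm⁴
  hole 2: d = 32.5 mm → contributes −83448.55 mm⁴
Total I = 15 280 759 mm⁴.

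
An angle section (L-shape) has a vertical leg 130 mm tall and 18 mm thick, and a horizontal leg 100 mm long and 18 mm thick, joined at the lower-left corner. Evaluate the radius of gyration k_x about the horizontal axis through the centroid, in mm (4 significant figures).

Split into non-overlapping primitives; take the origin at the lower-left of the bounding box.
Vertical leg: 18 × 130, A = 2 340 mm², y = 65 mm, Ī = 3 295 500 mm⁴.
Horizontal leg (remainder): 82 × 18, A = 1 476 mm², y = 9 mm, Ī = 39 852 mm⁴.
Centroid: ȳ = ΣA·y / ΣA = 43.3396 mm.
Transfer each piece to the horizontal axis through the centroid using Ī + A·d² with d = y − 43.3396:
  vertical leg: d = 21.6604 mm → contributes +4 393 362 mm⁴
  horizontal leg (remainder): d = -34.3396 mm → contributes +1 780 365 mm⁴
Total I = 6 173 728 mm⁴.
Radius of gyration: k = √(I/A) = √(6 173 728 / 3 816) = 40.2225 mm.

k_x ≈ 40.22 mm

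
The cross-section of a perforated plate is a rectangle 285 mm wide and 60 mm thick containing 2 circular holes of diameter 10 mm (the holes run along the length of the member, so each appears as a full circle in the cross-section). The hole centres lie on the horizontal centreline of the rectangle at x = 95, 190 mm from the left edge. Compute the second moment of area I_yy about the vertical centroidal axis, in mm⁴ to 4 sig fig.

Decompose the section into non-overlapping parts with the origin at the bottom-left of its bounding rectangle.
Plate: 285 × 60, A = 17 100 mm², x = 142.5 mm, Ī = 115 745 625 mm⁴.
Hole 1 (subtracted): ⌀10, A = 78.5398 mm², x = 95 mm, Ī = 490.874 mm⁴.
Hole 2 (subtracted): ⌀10, A = 78.5398 mm², x = 190 mm, Ī = 490.874 mm⁴.
By symmetry the centroid is at mid-width, x̄ = 142.5 mm.
Transfer each piece to the vertical centroidal axis using Ī + A·d² with d = x − 142.5:
  plate: d = 0 mm → contributes +115 745 625 mm⁴
  hole 1: d = -47.5 mm → contributes −177 696 mm⁴
  hole 2: d = 47.5 mm → contributes −177 696 mm⁴
Total I = 115 390 232 mm⁴.

I_yy ≈ 1.154 × 10⁸ mm⁴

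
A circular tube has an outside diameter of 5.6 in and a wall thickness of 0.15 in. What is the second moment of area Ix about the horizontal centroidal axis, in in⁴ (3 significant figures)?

Split into non-overlapping primitives; take the origin at the lower-left of the bounding box.
Outer circle: ⌀5.6, A = 24.63 in², y = 2.8 in, Ī = 48.275 in⁴.
Bore (subtracted): ⌀5.3, A = 22.062 in², y = 2.8 in, Ī = 38.732 in⁴.
By symmetry the centroid is at mid-height, ȳ = 2.8 in.
All pieces are centred on the horizontal centroidal axis, so I = ΣĪ (holes subtracted) = 9.5427 in⁴.

Ix ≈ 9.54 in⁴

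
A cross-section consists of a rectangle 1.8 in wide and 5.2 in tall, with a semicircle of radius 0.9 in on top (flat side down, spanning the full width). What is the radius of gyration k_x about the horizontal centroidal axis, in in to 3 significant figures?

Treat the section as a set of non-overlapping primitives; coordinates are from the bounding-box lower-left.
Rectangular body: 1.8 × 5.2, A = 9.36 in², y = 2.6 in, Ī = 21.091 in⁴.
Semicircular cap: semicircle r = 0.9, A = 1.2723 in², y = 5.582 in, Ī = 0.072012 in⁴.
Centroid: ȳ = ΣA·y / ΣA = 2.9568 in.
Transfer each piece to the horizontal centroidal axis using Ī + A·d² with d = y − 2.9568:
  rectangular body: d = -0.35684 in → contributes +22.283 in⁴
  semicircular cap: d = 2.6251 in → contributes +8.8401 in⁴
Total I = 31.123 in⁴.
Radius of gyration: k = √(I/A) = √(31.123 / 10.632) = 1.7109 in.

k_x ≈ 1.71 in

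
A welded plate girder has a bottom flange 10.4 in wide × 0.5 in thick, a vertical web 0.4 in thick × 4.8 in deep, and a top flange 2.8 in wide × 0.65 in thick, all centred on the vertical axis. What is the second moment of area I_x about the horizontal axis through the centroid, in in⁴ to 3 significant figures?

Treat the section as a set of non-overlapping primitives; coordinates are from the bounding-box lower-left.
Bottom plate: 10.4 × 0.5, A = 5.2 in², y = 0.25 in, Ī = 0.10833 in⁴.
Web plate: 0.4 × 4.8, A = 1.92 in², y = 2.9 in, Ī = 3.6864 in⁴.
Top plate: 2.8 × 0.65, A = 1.82 in², y = 5.625 in, Ī = 0.064079 in⁴.
Centroid: ȳ = ΣA·y / ΣA = 1.9134 in.
Transfer each piece to the horizontal axis through the centroid using Ī + A·d² with d = y − 1.9134:
  bottom plate: d = -1.6634 in → contributes +14.496 in⁴
  web plate: d = 0.98663 in → contributes +5.5554 in⁴
  top plate: d = 3.7116 in → contributes +25.137 in⁴
Total I = 45.188 in⁴.

I_x ≈ 45.2 in⁴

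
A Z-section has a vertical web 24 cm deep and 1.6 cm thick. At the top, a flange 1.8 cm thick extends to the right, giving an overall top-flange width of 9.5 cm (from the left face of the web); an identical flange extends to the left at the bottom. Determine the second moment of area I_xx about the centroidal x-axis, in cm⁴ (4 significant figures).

I_xx ≈ 5355 cm⁴

Split into non-overlapping primitives; take the origin at the lower-left of the bounding box.
Web: 1.6 × 24, A = 38.4 cm², y = 12 cm, Ī = 1843.2 cm⁴.
Top flange (beyond web): 7.9 × 1.8, A = 14.22 cm², y = 23.1 cm, Ī = 3.8394 cm⁴.
Bottom flange (beyond web): 7.9 × 1.8, A = 14.22 cm², y = 0.9 cm, Ī = 3.8394 cm⁴.
Centroid: ȳ = ΣA·y / ΣA = 12 cm.
Transfer each piece to the centroidal x-axis using Ī + A·d² with d = y − 12:
  web: d = 0 cm → contributes +1843.2 cm⁴
  top flange (beyond web): d = 11.1 cm → contributes +1755.89 cm⁴
  bottom flange (beyond web): d = -11.1 cm → contributes +1755.89 cm⁴
Total I = 5354.97 cm⁴.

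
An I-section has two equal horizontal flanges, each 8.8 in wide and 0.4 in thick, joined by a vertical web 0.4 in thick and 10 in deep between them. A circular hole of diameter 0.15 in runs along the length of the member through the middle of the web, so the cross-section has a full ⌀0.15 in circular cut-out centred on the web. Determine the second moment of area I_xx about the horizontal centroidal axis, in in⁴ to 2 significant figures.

Break the section into simple shapes (no overlaps), measuring from the bottom-left corner of the bounding box.
Bottom flange: 8.8 × 0.4, A = 3.52 in², y = 0.2 in, Ī = 0.04693 in⁴.
Web: 0.4 × 10, A = 4 in², y = 5.4 in, Ī = 33.33 in⁴.
Top flange: 8.8 × 0.4, A = 3.52 in², y = 10.6 in, Ī = 0.04693 in⁴.
Hole (subtracted): ⌀0.15, A = 0.01767 in², y = 5.4 in, Ī = 0.00002485 in⁴.
By symmetry the centroid is at mid-height, ȳ = 5.4 in.
Transfer each piece to the horizontal centroidal axis using Ī + A·d² with d = y − 5.4:
  bottom flange: d = -5.2 in → contributes +95.23 in⁴
  web: d = 0 in → contributes +33.33 in⁴
  top flange: d = 5.2 in → contributes +95.23 in⁴
  hole: d = 0 in → contributes −0.00002485 in⁴
Total I = 223.8 in⁴.

I_xx ≈ 220 in⁴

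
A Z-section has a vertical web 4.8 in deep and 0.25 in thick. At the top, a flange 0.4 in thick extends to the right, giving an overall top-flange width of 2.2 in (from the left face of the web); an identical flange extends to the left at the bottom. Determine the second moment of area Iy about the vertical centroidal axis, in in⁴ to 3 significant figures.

Decompose the section into non-overlapping parts with the origin at the bottom-left of its bounding rectangle.
Web: 0.25 × 4.8, A = 1.2 in², x = 2.075 in, Ī = 0.00625 in⁴.
Top flange (beyond web): 1.95 × 0.4, A = 0.78 in², x = 3.175 in, Ī = 0.24716 in⁴.
Bottom flange (beyond web): 1.95 × 0.4, A = 0.78 in², x = 0.975 in, Ī = 0.24716 in⁴.
Centroid: x̄ = ΣA·x / ΣA = 2.075 in.
Transfer each piece to the vertical centroidal axis using Ī + A·d² with d = x − 2.075:
  web: d = 0 in → contributes +0.00625 in⁴
  top flange (beyond web): d = 1.1 in → contributes +1.191 in⁴
  bottom flange (beyond web): d = -1.1 in → contributes +1.191 in⁴
Total I = 2.3882 in⁴.

Iy ≈ 2.39 in⁴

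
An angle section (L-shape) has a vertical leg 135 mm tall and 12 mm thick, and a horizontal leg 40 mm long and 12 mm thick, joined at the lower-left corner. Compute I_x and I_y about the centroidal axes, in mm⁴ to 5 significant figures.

I_x ≈ 3.5169 × 10⁶ mm⁴, I_y ≈ 1.5270 × 10⁵ mm⁴

Split into non-overlapping primitives; take the origin at the lower-left of the bounding box.
Vertical leg: 12 × 135, A = 1 620 mm², y = 67.5 mm, Ī = 2 460 375 mm⁴.
Horizontal leg (remainder): 28 × 12, A = 336 mm², y = 6 mm, Ī = 4 032 mm⁴.
Centroid: ȳ = ΣA·y / ΣA = 56.93558 mm.
Transfer each piece to the centroidal x-axis using Ī + A·d² with d = y − 56.93558:
  vertical leg: d = 10.56442 mm → contributes +2 641 178 mm⁴
  horizontal leg (remainder): d = -50.93558 mm → contributes +875761.7 mm⁴
Total I = 3 516 940 mm⁴.
For the y-axis: x̄ = 9.435583 mm.
Repeating about the centroidal y-axis gives I_y = 152704.9 mm⁴.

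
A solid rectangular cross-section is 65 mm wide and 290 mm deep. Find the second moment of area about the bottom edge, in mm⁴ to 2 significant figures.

I_base ≈ 5.3 × 10⁸ mm⁴

The section: 65 × 290, A = 18 850 mm², y = 145 mm, Ī = 132 107 083 mm⁴.
Transfer it to a horizontal axis along the bottom face using Ī + A·d² with d = y − 0:
  the section: d = 145 mm → contributes +528 428 333 mm⁴
Total I = 528 428 333 mm⁴.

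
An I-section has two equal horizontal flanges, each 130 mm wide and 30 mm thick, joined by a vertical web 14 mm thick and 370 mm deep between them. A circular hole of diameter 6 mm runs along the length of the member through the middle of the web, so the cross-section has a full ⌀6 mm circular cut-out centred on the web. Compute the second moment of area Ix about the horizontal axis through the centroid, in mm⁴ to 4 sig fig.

Decompose the section into non-overlapping parts with the origin at the bottom-left of its bounding rectangle.
Bottom flange: 130 × 30, A = 3 900 mm², y = 15 mm, Ī = 292 500 mm⁴.
Web: 14 × 370, A = 5 180 mm², y = 215 mm, Ī = 59 095 167 mm⁴.
Top flange: 130 × 30, A = 3 900 mm², y = 415 mm, Ī = 292 500 mm⁴.
Hole (subtracted): ⌀6, A = 28.2743 mm², y = 215 mm, Ī = 63.6173 mm⁴.
By symmetry the centroid is at mid-height, ȳ = 215 mm.
Transfer each piece to the horizontal axis through the centroid using Ī + A·d² with d = y − 215:
  bottom flange: d = -200 mm → contributes +156 292 500 mm⁴
  web: d = 0 mm → contributes +59 095 167 mm⁴
  top flange: d = 200 mm → contributes +156 292 500 mm⁴
  hole: d = 0 mm → contributes −63.6173 mm⁴
Total I = 371 680 103 mm⁴.

Ix ≈ 3.717 × 10⁸ mm⁴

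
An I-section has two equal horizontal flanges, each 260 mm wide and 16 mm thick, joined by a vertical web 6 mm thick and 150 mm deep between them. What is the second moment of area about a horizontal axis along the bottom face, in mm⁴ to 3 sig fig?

Split into non-overlapping primitives; take the origin at the lower-left of the bounding box.
Bottom flange: 260 × 16, A = 4 160 mm², y = 8 mm, Ī = 88 747 mm⁴.
Web: 6 × 150, A = 900 mm², y = 91 mm, Ī = 1 687 500 mm⁴.
Top flange: 260 × 16, A = 4 160 mm², y = 174 mm, Ī = 88 747 mm⁴.
Transfer each piece to a horizontal axis along the bottom face using Ī + A·d² with d = y − 0:
  bottom flange: d = 8 mm → contributes +354 987 mm⁴
  web: d = 91 mm → contributes +9 140 400 mm⁴
  top flange: d = 174 mm → contributes +126 036 907 mm⁴
Total I = 135 532 293 mm⁴.

I_base ≈ 1.36 × 10⁸ mm⁴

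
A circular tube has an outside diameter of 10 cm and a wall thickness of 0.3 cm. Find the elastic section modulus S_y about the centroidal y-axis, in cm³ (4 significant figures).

S_y ≈ 21.52 cm³

Decompose the section into non-overlapping parts with the origin at the bottom-left of its bounding rectangle.
Outer circle: ⌀10, A = 78.5398 cm², x = 5 cm, Ī = 490.874 cm⁴.
Bore (subtracted): ⌀9.4, A = 69.3978 cm², x = 5 cm, Ī = 383.249 cm⁴.
By symmetry the centroid is at mid-width, x̄ = 5 cm.
All pieces are centred on the centroidal y-axis, so I = ΣĪ (holes subtracted) = 107.625 cm⁴.
Extreme fibre distance c = 5 cm; S = I/c = 21.5249 cm³.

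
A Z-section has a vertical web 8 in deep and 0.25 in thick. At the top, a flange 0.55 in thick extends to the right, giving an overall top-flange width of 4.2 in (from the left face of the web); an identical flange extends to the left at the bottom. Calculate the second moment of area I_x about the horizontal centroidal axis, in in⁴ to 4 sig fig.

I_x ≈ 71.07 in⁴

Treat the section as a set of non-overlapping primitives; coordinates are from the bounding-box lower-left.
Web: 0.25 × 8, A = 2 in², y = 4 in, Ī = 10.6667 in⁴.
Top flange (beyond web): 3.95 × 0.55, A = 2.1725 in², y = 7.725 in, Ī = 0.0547651 in⁴.
Bottom flange (beyond web): 3.95 × 0.55, A = 2.1725 in², y = 0.275 in, Ī = 0.0547651 in⁴.
Centroid: ȳ = ΣA·y / ΣA = 4 in.
Transfer each piece to the horizontal centroidal axis using Ī + A·d² with d = y − 4:
  web: d = 0 in → contributes +10.6667 in⁴
  top flange (beyond web): d = 3.725 in → contributes +30.1996 in⁴
  bottom flange (beyond web): d = -3.725 in → contributes +30.1996 in⁴
Total I = 71.0658 in⁴.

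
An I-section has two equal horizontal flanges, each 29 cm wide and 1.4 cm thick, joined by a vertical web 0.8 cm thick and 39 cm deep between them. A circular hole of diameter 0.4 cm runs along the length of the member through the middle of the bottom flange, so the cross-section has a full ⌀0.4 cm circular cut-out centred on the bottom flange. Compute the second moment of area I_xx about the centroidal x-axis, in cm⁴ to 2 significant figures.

I_xx ≈ 3.7 × 10⁴ cm⁴

Split into non-overlapping primitives; take the origin at the lower-left of the bounding box.
Bottom flange: 29 × 1.4, A = 40.6 cm², y = 0.7 cm, Ī = 6.631 cm⁴.
Web: 0.8 × 39, A = 31.2 cm², y = 20.9 cm, Ī = 3 955 cm⁴.
Top flange: 29 × 1.4, A = 40.6 cm², y = 41.1 cm, Ī = 6.631 cm⁴.
Hole (subtracted): ⌀0.4, A = 0.1257 cm², y = 0.7 cm, Ī = 0.001257 cm⁴.
Centroid: ȳ = ΣA·y / ΣA = 20.92 cm.
Transfer each piece to the centroidal x-axis using Ī + A·d² with d = y − 20.92:
  bottom flange: d = -20.22 cm → contributes +16 610 cm⁴
  web: d = -0.02261 cm → contributes +3 955 cm⁴
  top flange: d = 20.18 cm → contributes +16 536 cm⁴
  hole: d = -20.22 cm → contributes −51.39 cm⁴
Total I = 37 049 cm⁴.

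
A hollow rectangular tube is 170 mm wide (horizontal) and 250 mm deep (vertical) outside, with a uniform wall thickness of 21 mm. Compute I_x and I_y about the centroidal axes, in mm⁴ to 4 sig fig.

Break the section into simple shapes (no overlaps), measuring from the bottom-left corner of the bounding box.
Outer rectangle: 170 × 250, A = 42 500 mm², y = 125 mm, Ī = 221 354 167 mm⁴.
Inner void (subtracted): 128 × 208, A = 26 624 mm², y = 125 mm, Ī = 95 988 395 mm⁴.
By symmetry the centroid is at mid-height, ȳ = 125 mm.
All pieces are centred on the centroidal x-axis, so I = ΣĪ (holes subtracted) = 125 365 772 mm⁴.
Repeating about the centroidal y-axis gives I_y = 66 003 532 mm⁴.

I_x ≈ 1.254 × 10⁸ mm⁴, I_y ≈ 6.600 × 10⁷ mm⁴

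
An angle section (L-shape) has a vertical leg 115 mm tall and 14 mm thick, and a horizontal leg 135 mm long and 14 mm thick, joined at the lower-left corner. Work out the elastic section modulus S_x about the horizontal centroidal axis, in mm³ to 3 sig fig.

S_x ≈ 4.69 × 10⁴ mm³

Split into non-overlapping primitives; take the origin at the lower-left of the bounding box.
Vertical leg: 14 × 115, A = 1 610 mm², y = 57.5 mm, Ī = 1 774 354 mm⁴.
Horizontal leg (remainder): 121 × 14, A = 1 694 mm², y = 7 mm, Ī = 27 669 mm⁴.
Centroid: ȳ = ΣA·y / ΣA = 31.608 mm.
Transfer each piece to the horizontal centroidal axis using Ī + A·d² with d = y − 31.608:
  vertical leg: d = 25.892 mm → contributes +2 853 687 mm⁴
  horizontal leg (remainder): d = -24.608 mm → contributes +1 053 481 mm⁴
Total I = 3 907 168 mm⁴.
Extreme fibre distance c = 83.392 mm; S = I/c = 46 853 mm³.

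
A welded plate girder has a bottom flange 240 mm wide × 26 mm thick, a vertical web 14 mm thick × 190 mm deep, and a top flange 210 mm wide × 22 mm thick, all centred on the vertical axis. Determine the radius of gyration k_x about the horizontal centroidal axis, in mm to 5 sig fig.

Decompose the section into non-overlapping parts with the origin at the bottom-left of its bounding rectangle.
Bottom plate: 240 × 26, A = 6 240 mm², y = 13 mm, Ī = 351 520 mm⁴.
Web plate: 14 × 190, A = 2 660 mm², y = 121 mm, Ī = 8 002 167 mm⁴.
Top plate: 210 × 22, A = 4 620 mm², y = 227 mm, Ī = 186 340 mm⁴.
Centroid: ȳ = ΣA·y / ΣA = 107.3757 mm.
Transfer each piece to the horizontal centroidal axis using Ī + A·d² with d = y − 107.3757:
  bottom plate: d = -94.37574 mm → contributes +55 929 829 mm⁴
  web plate: d = 13.62426 mm → contributes +8 495 917 mm⁴
  top plate: d = 119.6243 mm → contributes +66 298 372 mm⁴
Total I = 130 724 118 mm⁴.
Radius of gyration: k = √(I/A) = √(130 724 118 / 13 520) = 98.33079 mm.

k_x ≈ 98.331 mm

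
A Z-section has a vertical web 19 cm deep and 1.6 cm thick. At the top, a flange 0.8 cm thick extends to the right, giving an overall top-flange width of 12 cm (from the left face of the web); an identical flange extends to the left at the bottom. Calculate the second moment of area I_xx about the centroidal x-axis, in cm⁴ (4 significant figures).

Decompose the section into non-overlapping parts with the origin at the bottom-left of its bounding rectangle.
Web: 1.6 × 19, A = 30.4 cm², y = 9.5 cm, Ī = 914.533 cm⁴.
Top flange (beyond web): 10.4 × 0.8, A = 8.32 cm², y = 18.6 cm, Ī = 0.443733 cm⁴.
Bottom flange (beyond web): 10.4 × 0.8, A = 8.32 cm², y = 0.4 cm, Ī = 0.443733 cm⁴.
Centroid: ȳ = ΣA·y / ΣA = 9.5 cm.
Transfer each piece to the centroidal x-axis using Ī + A·d² with d = y − 9.5:
  web: d = 0 cm → contributes +914.533 cm⁴
  top flange (beyond web): d = 9.1 cm → contributes +689.423 cm⁴
  bottom flange (beyond web): d = -9.1 cm → contributes +689.423 cm⁴
Total I = 2293.38 cm⁴.

I_xx ≈ 2293 cm⁴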